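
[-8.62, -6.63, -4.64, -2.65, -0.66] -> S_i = -8.62 + 1.99*i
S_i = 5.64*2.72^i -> [5.64, 15.34, 41.73, 113.5, 308.71]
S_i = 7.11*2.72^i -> [7.11, 19.34, 52.6, 143.08, 389.18]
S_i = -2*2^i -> [-2, -4, -8, -16, -32]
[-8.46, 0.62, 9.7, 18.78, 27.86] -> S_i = -8.46 + 9.08*i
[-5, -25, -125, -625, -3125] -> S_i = -5*5^i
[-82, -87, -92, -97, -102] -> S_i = -82 + -5*i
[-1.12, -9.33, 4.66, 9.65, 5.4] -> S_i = Random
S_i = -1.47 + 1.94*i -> [-1.47, 0.47, 2.41, 4.35, 6.29]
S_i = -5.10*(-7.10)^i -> [-5.1, 36.21, -257.09, 1825.35, -12959.96]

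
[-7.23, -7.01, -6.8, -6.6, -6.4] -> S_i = -7.23*0.97^i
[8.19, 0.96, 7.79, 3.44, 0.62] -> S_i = Random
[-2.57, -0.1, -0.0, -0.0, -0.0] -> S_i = -2.57*0.04^i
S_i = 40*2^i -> [40, 80, 160, 320, 640]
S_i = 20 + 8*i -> [20, 28, 36, 44, 52]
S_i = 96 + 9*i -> [96, 105, 114, 123, 132]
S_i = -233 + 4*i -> [-233, -229, -225, -221, -217]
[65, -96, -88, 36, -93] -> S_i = Random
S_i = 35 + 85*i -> [35, 120, 205, 290, 375]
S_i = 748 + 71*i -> [748, 819, 890, 961, 1032]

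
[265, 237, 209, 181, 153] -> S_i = 265 + -28*i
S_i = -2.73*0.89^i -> [-2.73, -2.43, -2.16, -1.92, -1.71]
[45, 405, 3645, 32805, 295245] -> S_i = 45*9^i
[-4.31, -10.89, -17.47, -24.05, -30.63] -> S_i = -4.31 + -6.58*i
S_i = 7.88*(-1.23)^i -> [7.88, -9.69, 11.92, -14.66, 18.04]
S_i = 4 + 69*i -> [4, 73, 142, 211, 280]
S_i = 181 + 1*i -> [181, 182, 183, 184, 185]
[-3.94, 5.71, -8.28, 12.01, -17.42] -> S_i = -3.94*(-1.45)^i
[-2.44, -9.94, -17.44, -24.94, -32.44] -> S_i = -2.44 + -7.50*i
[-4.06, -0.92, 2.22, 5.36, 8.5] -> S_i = -4.06 + 3.14*i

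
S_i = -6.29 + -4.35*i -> [-6.29, -10.64, -14.99, -19.34, -23.69]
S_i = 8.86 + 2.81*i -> [8.86, 11.67, 14.48, 17.29, 20.1]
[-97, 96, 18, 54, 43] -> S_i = Random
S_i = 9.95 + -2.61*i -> [9.95, 7.34, 4.73, 2.12, -0.49]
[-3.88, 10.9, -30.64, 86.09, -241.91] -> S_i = -3.88*(-2.81)^i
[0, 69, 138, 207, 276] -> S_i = 0 + 69*i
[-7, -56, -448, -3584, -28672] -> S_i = -7*8^i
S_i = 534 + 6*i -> [534, 540, 546, 552, 558]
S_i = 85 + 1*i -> [85, 86, 87, 88, 89]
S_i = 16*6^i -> [16, 96, 576, 3456, 20736]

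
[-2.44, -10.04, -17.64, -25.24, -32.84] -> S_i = -2.44 + -7.60*i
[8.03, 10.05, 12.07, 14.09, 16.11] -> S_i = 8.03 + 2.02*i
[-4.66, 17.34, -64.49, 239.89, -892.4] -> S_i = -4.66*(-3.72)^i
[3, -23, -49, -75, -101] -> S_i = 3 + -26*i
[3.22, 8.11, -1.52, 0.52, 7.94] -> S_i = Random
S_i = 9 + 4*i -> [9, 13, 17, 21, 25]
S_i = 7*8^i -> [7, 56, 448, 3584, 28672]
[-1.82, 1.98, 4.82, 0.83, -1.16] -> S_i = Random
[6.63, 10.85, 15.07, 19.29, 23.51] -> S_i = 6.63 + 4.22*i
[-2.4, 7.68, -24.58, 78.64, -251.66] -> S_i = -2.40*(-3.20)^i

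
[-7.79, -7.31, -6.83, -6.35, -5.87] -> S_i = -7.79 + 0.48*i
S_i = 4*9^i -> [4, 36, 324, 2916, 26244]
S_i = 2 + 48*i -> [2, 50, 98, 146, 194]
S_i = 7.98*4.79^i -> [7.98, 38.22, 183.09, 877.02, 4200.93]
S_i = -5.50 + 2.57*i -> [-5.5, -2.93, -0.36, 2.21, 4.78]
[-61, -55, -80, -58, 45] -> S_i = Random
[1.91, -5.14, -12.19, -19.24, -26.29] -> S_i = 1.91 + -7.05*i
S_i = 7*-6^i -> [7, -42, 252, -1512, 9072]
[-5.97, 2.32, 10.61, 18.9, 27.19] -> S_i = -5.97 + 8.29*i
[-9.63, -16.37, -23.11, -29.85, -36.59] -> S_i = -9.63 + -6.74*i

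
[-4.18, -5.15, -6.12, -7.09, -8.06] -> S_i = -4.18 + -0.97*i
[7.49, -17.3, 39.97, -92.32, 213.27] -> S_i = 7.49*(-2.31)^i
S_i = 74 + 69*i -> [74, 143, 212, 281, 350]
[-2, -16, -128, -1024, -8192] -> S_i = -2*8^i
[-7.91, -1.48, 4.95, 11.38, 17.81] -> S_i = -7.91 + 6.43*i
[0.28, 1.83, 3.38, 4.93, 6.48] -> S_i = 0.28 + 1.55*i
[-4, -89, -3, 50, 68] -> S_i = Random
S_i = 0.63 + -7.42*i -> [0.63, -6.79, -14.21, -21.63, -29.05]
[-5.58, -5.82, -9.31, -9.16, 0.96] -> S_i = Random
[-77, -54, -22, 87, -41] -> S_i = Random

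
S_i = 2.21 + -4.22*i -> [2.21, -2.01, -6.23, -10.45, -14.67]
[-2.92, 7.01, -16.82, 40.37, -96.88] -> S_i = -2.92*(-2.40)^i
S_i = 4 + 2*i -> [4, 6, 8, 10, 12]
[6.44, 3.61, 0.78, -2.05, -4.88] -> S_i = 6.44 + -2.83*i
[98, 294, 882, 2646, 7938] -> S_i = 98*3^i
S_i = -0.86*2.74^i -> [-0.86, -2.36, -6.46, -17.69, -48.47]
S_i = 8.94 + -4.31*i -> [8.94, 4.63, 0.32, -3.99, -8.3]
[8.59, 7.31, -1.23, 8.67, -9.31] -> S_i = Random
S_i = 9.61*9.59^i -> [9.61, 92.16, 883.81, 8475.77, 81282.64]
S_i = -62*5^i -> [-62, -310, -1550, -7750, -38750]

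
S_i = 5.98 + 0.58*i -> [5.98, 6.56, 7.14, 7.72, 8.3]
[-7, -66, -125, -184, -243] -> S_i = -7 + -59*i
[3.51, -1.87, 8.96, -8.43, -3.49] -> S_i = Random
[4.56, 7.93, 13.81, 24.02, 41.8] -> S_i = 4.56*1.74^i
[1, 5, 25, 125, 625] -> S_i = 1*5^i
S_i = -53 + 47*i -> [-53, -6, 41, 88, 135]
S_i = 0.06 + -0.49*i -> [0.06, -0.43, -0.92, -1.41, -1.9]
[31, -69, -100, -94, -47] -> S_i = Random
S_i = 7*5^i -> [7, 35, 175, 875, 4375]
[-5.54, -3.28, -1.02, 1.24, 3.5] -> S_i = -5.54 + 2.26*i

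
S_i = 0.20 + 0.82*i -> [0.2, 1.02, 1.84, 2.66, 3.48]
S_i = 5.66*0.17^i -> [5.66, 0.96, 0.16, 0.03, 0.0]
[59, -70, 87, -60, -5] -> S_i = Random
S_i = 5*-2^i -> [5, -10, 20, -40, 80]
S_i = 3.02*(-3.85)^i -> [3.02, -11.63, 44.76, -172.34, 663.51]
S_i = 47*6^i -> [47, 282, 1692, 10152, 60912]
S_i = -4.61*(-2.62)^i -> [-4.61, 12.08, -31.64, 82.91, -217.22]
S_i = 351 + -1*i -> [351, 350, 349, 348, 347]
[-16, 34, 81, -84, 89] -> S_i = Random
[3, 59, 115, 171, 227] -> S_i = 3 + 56*i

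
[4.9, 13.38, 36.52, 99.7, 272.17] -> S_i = 4.90*2.73^i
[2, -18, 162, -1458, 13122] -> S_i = 2*-9^i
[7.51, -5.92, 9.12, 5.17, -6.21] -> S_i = Random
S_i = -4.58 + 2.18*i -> [-4.58, -2.4, -0.22, 1.96, 4.14]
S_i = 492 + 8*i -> [492, 500, 508, 516, 524]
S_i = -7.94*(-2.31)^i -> [-7.94, 18.34, -42.37, 97.87, -226.08]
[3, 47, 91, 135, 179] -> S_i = 3 + 44*i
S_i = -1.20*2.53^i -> [-1.2, -3.04, -7.68, -19.43, -49.17]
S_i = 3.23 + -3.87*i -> [3.23, -0.64, -4.51, -8.38, -12.25]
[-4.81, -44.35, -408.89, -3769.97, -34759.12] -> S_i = -4.81*9.22^i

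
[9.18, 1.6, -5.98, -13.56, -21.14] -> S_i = 9.18 + -7.58*i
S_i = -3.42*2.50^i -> [-3.42, -8.55, -21.38, -53.44, -133.59]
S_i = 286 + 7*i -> [286, 293, 300, 307, 314]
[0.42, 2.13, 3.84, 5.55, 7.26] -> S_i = 0.42 + 1.71*i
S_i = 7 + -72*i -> [7, -65, -137, -209, -281]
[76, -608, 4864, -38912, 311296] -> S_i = 76*-8^i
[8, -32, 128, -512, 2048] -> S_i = 8*-4^i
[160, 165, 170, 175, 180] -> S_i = 160 + 5*i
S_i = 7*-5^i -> [7, -35, 175, -875, 4375]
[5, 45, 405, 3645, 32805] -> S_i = 5*9^i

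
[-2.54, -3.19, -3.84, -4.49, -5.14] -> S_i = -2.54 + -0.65*i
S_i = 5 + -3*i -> [5, 2, -1, -4, -7]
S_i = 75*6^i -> [75, 450, 2700, 16200, 97200]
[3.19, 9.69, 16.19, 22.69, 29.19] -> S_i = 3.19 + 6.50*i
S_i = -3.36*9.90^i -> [-3.36, -33.26, -329.31, -3260.2, -32276.03]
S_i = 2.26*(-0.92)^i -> [2.26, -2.08, 1.91, -1.76, 1.62]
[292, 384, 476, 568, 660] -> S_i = 292 + 92*i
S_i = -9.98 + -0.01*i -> [-9.98, -9.99, -10.0, -10.01, -10.02]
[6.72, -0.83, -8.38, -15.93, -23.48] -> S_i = 6.72 + -7.55*i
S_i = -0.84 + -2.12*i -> [-0.84, -2.96, -5.08, -7.2, -9.32]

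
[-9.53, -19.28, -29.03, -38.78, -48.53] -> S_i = -9.53 + -9.75*i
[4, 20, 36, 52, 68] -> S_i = 4 + 16*i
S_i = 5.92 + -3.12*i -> [5.92, 2.8, -0.32, -3.44, -6.56]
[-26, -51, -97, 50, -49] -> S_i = Random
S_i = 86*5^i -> [86, 430, 2150, 10750, 53750]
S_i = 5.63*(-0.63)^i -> [5.63, -3.55, 2.23, -1.41, 0.89]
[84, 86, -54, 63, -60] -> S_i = Random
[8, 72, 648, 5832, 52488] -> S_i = 8*9^i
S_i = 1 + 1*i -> [1, 2, 3, 4, 5]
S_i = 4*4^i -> [4, 16, 64, 256, 1024]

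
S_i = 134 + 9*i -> [134, 143, 152, 161, 170]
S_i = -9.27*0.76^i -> [-9.27, -7.05, -5.35, -4.07, -3.09]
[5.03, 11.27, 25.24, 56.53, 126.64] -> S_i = 5.03*2.24^i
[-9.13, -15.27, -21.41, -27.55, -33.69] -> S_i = -9.13 + -6.14*i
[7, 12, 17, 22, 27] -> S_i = 7 + 5*i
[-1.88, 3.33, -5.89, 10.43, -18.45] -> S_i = -1.88*(-1.77)^i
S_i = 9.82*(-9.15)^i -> [9.82, -89.85, 822.15, -7522.72, 68832.87]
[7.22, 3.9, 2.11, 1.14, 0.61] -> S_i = 7.22*0.54^i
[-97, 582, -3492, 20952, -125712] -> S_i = -97*-6^i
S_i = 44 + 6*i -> [44, 50, 56, 62, 68]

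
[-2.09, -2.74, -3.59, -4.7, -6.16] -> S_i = -2.09*1.31^i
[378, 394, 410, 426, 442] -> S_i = 378 + 16*i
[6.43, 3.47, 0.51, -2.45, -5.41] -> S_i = 6.43 + -2.96*i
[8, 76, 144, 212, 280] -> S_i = 8 + 68*i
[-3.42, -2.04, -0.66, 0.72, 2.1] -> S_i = -3.42 + 1.38*i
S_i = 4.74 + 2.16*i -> [4.74, 6.9, 9.06, 11.22, 13.38]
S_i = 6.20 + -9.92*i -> [6.2, -3.72, -13.64, -23.56, -33.48]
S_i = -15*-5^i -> [-15, 75, -375, 1875, -9375]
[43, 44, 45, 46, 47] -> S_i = 43 + 1*i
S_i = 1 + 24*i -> [1, 25, 49, 73, 97]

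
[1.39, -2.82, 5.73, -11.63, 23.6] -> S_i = 1.39*(-2.03)^i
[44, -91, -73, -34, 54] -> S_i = Random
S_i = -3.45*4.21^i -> [-3.45, -14.52, -61.15, -257.43, -1083.8]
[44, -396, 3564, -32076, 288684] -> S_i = 44*-9^i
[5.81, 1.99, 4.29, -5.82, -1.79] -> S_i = Random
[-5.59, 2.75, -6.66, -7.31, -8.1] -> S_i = Random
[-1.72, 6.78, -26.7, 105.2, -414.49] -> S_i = -1.72*(-3.94)^i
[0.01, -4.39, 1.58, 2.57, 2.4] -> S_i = Random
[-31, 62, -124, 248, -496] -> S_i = -31*-2^i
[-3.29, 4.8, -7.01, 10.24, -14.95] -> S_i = -3.29*(-1.46)^i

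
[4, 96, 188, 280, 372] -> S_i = 4 + 92*i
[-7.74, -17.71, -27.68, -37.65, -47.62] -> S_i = -7.74 + -9.97*i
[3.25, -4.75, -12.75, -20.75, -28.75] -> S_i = 3.25 + -8.00*i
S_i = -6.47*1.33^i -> [-6.47, -8.61, -11.44, -15.22, -20.24]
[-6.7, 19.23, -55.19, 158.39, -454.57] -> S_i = -6.70*(-2.87)^i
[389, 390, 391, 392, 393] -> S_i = 389 + 1*i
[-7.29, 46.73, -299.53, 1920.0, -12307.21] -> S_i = -7.29*(-6.41)^i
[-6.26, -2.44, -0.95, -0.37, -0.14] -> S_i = -6.26*0.39^i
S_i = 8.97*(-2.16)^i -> [8.97, -19.38, 41.85, -90.4, 195.26]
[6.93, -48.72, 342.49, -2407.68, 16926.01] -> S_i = 6.93*(-7.03)^i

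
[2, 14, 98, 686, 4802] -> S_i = 2*7^i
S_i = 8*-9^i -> [8, -72, 648, -5832, 52488]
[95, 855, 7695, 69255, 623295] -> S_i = 95*9^i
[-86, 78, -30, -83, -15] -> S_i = Random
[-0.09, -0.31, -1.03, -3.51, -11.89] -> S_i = -0.09*3.39^i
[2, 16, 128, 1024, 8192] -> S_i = 2*8^i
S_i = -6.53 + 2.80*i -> [-6.53, -3.73, -0.93, 1.87, 4.67]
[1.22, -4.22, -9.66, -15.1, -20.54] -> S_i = 1.22 + -5.44*i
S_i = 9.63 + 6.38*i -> [9.63, 16.01, 22.39, 28.77, 35.15]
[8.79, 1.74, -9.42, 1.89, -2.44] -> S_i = Random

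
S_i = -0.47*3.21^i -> [-0.47, -1.51, -4.84, -15.55, -49.9]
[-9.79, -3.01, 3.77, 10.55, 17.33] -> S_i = -9.79 + 6.78*i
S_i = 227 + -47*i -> [227, 180, 133, 86, 39]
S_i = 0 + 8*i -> [0, 8, 16, 24, 32]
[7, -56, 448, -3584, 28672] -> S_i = 7*-8^i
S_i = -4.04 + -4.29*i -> [-4.04, -8.33, -12.62, -16.91, -21.2]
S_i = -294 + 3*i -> [-294, -291, -288, -285, -282]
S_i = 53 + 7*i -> [53, 60, 67, 74, 81]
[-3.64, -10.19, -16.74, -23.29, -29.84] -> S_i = -3.64 + -6.55*i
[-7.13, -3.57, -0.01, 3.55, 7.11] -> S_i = -7.13 + 3.56*i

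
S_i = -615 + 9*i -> [-615, -606, -597, -588, -579]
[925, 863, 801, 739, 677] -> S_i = 925 + -62*i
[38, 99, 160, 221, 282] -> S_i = 38 + 61*i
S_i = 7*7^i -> [7, 49, 343, 2401, 16807]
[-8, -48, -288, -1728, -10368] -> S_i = -8*6^i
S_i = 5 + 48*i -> [5, 53, 101, 149, 197]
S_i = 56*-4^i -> [56, -224, 896, -3584, 14336]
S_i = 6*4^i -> [6, 24, 96, 384, 1536]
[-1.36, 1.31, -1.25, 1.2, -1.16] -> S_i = -1.36*(-0.96)^i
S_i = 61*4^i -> [61, 244, 976, 3904, 15616]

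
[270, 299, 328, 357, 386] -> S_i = 270 + 29*i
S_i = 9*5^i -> [9, 45, 225, 1125, 5625]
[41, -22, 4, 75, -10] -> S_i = Random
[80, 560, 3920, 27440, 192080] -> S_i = 80*7^i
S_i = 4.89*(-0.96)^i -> [4.89, -4.69, 4.51, -4.33, 4.15]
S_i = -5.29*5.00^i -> [-5.29, -26.45, -132.25, -661.25, -3306.25]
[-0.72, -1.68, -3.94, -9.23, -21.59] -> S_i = -0.72*2.34^i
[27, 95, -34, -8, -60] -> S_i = Random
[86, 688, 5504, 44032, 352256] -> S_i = 86*8^i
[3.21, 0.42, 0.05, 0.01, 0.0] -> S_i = 3.21*0.13^i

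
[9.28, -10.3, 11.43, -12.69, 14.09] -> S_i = 9.28*(-1.11)^i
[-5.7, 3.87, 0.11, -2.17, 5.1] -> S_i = Random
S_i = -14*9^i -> [-14, -126, -1134, -10206, -91854]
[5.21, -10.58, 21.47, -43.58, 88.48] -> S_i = 5.21*(-2.03)^i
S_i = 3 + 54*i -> [3, 57, 111, 165, 219]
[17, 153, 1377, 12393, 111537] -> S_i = 17*9^i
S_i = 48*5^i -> [48, 240, 1200, 6000, 30000]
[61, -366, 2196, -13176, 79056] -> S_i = 61*-6^i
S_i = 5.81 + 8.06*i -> [5.81, 13.87, 21.93, 29.99, 38.05]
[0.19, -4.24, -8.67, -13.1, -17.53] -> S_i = 0.19 + -4.43*i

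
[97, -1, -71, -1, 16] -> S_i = Random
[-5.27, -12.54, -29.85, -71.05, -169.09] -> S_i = -5.27*2.38^i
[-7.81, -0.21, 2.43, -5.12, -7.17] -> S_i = Random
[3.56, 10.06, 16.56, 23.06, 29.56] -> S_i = 3.56 + 6.50*i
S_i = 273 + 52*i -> [273, 325, 377, 429, 481]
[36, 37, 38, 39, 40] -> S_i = 36 + 1*i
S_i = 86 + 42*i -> [86, 128, 170, 212, 254]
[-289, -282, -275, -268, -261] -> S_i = -289 + 7*i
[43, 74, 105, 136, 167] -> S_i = 43 + 31*i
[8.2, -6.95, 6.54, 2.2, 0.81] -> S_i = Random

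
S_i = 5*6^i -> [5, 30, 180, 1080, 6480]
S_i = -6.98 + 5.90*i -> [-6.98, -1.08, 4.82, 10.72, 16.62]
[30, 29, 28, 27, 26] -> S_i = 30 + -1*i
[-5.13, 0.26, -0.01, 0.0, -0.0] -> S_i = -5.13*(-0.05)^i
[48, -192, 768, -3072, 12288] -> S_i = 48*-4^i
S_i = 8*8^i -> [8, 64, 512, 4096, 32768]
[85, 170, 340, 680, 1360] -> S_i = 85*2^i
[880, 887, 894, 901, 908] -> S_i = 880 + 7*i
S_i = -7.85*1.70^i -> [-7.85, -13.34, -22.69, -38.57, -65.56]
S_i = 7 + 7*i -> [7, 14, 21, 28, 35]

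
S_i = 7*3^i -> [7, 21, 63, 189, 567]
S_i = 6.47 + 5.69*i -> [6.47, 12.16, 17.85, 23.54, 29.23]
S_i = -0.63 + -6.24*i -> [-0.63, -6.87, -13.11, -19.35, -25.59]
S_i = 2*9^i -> [2, 18, 162, 1458, 13122]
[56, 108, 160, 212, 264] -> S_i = 56 + 52*i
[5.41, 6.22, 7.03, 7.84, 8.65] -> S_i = 5.41 + 0.81*i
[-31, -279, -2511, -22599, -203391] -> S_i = -31*9^i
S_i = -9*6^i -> [-9, -54, -324, -1944, -11664]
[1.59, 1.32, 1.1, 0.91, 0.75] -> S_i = 1.59*0.83^i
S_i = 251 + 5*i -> [251, 256, 261, 266, 271]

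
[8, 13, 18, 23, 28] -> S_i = 8 + 5*i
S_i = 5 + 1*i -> [5, 6, 7, 8, 9]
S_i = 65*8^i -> [65, 520, 4160, 33280, 266240]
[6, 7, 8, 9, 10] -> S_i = 6 + 1*i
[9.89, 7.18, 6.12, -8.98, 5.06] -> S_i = Random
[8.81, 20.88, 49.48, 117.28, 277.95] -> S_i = 8.81*2.37^i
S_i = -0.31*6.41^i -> [-0.31, -1.99, -12.74, -81.65, -523.35]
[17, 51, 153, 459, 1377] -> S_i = 17*3^i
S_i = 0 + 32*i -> [0, 32, 64, 96, 128]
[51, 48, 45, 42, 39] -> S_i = 51 + -3*i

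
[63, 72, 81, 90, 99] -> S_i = 63 + 9*i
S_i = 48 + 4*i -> [48, 52, 56, 60, 64]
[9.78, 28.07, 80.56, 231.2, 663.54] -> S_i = 9.78*2.87^i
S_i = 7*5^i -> [7, 35, 175, 875, 4375]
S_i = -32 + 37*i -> [-32, 5, 42, 79, 116]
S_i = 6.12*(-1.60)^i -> [6.12, -9.79, 15.67, -25.07, 40.11]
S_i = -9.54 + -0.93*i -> [-9.54, -10.47, -11.4, -12.33, -13.26]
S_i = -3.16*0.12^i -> [-3.16, -0.38, -0.05, -0.01, -0.0]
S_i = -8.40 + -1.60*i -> [-8.4, -10.0, -11.6, -13.2, -14.8]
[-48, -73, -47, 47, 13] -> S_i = Random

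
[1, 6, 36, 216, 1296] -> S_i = 1*6^i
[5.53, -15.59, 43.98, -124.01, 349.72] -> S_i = 5.53*(-2.82)^i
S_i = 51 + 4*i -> [51, 55, 59, 63, 67]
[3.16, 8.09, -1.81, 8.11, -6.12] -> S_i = Random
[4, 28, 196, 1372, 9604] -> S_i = 4*7^i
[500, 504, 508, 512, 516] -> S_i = 500 + 4*i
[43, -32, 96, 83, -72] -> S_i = Random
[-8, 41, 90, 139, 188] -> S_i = -8 + 49*i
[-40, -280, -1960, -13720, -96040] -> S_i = -40*7^i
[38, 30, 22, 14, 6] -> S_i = 38 + -8*i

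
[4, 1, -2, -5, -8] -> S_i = 4 + -3*i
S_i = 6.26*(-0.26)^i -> [6.26, -1.63, 0.42, -0.11, 0.03]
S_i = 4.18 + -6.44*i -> [4.18, -2.26, -8.7, -15.14, -21.58]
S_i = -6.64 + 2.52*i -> [-6.64, -4.12, -1.6, 0.92, 3.44]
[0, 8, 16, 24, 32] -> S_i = 0 + 8*i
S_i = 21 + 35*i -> [21, 56, 91, 126, 161]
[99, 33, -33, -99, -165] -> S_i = 99 + -66*i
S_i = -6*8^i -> [-6, -48, -384, -3072, -24576]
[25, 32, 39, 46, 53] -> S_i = 25 + 7*i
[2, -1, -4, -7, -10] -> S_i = 2 + -3*i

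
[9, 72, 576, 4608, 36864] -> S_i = 9*8^i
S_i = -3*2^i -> [-3, -6, -12, -24, -48]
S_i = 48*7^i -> [48, 336, 2352, 16464, 115248]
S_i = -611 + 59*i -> [-611, -552, -493, -434, -375]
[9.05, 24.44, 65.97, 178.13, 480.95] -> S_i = 9.05*2.70^i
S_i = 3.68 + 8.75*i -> [3.68, 12.43, 21.18, 29.93, 38.68]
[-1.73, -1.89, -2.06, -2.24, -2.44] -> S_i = -1.73*1.09^i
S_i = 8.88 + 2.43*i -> [8.88, 11.31, 13.74, 16.17, 18.6]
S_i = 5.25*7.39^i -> [5.25, 38.8, 286.71, 2118.81, 15658.03]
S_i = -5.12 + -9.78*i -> [-5.12, -14.9, -24.68, -34.46, -44.24]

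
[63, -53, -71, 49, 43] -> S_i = Random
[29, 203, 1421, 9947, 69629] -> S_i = 29*7^i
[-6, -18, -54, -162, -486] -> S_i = -6*3^i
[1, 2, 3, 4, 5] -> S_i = 1 + 1*i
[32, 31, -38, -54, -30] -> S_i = Random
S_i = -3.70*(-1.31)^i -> [-3.7, 4.85, -6.35, 8.32, -10.9]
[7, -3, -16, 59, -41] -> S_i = Random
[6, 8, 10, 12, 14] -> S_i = 6 + 2*i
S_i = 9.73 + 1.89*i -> [9.73, 11.62, 13.51, 15.4, 17.29]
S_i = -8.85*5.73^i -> [-8.85, -50.71, -290.57, -1664.97, -9540.29]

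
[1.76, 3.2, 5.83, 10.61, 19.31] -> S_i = 1.76*1.82^i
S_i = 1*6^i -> [1, 6, 36, 216, 1296]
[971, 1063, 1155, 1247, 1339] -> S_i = 971 + 92*i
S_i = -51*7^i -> [-51, -357, -2499, -17493, -122451]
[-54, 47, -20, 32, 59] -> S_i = Random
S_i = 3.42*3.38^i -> [3.42, 11.56, 39.07, 132.06, 446.37]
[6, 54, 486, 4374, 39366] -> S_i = 6*9^i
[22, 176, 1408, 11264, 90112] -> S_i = 22*8^i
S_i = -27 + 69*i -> [-27, 42, 111, 180, 249]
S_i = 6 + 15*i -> [6, 21, 36, 51, 66]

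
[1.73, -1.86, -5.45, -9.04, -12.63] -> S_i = 1.73 + -3.59*i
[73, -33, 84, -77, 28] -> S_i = Random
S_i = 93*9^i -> [93, 837, 7533, 67797, 610173]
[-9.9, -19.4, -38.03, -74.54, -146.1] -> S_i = -9.90*1.96^i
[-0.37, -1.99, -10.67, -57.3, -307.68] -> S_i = -0.37*5.37^i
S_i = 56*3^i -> [56, 168, 504, 1512, 4536]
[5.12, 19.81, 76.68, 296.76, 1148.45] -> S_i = 5.12*3.87^i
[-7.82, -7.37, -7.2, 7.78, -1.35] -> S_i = Random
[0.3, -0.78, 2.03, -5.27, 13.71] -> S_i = 0.30*(-2.60)^i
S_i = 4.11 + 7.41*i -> [4.11, 11.52, 18.93, 26.34, 33.75]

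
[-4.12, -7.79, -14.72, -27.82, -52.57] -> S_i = -4.12*1.89^i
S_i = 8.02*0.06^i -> [8.02, 0.48, 0.03, 0.0, 0.0]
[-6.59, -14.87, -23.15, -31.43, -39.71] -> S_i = -6.59 + -8.28*i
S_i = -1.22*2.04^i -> [-1.22, -2.49, -5.08, -10.36, -21.13]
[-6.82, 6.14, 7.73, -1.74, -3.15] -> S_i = Random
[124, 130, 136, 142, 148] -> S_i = 124 + 6*i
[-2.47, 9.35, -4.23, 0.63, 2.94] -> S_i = Random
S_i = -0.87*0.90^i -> [-0.87, -0.78, -0.7, -0.63, -0.57]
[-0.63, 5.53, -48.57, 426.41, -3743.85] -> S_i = -0.63*(-8.78)^i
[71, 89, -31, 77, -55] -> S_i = Random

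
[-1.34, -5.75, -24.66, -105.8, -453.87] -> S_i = -1.34*4.29^i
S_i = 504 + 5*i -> [504, 509, 514, 519, 524]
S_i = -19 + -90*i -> [-19, -109, -199, -289, -379]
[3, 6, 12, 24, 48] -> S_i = 3*2^i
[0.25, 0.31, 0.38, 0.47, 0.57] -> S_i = 0.25*1.23^i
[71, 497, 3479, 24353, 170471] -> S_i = 71*7^i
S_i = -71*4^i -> [-71, -284, -1136, -4544, -18176]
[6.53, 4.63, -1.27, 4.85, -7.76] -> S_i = Random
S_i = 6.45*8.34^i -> [6.45, 53.79, 448.63, 3741.6, 31204.98]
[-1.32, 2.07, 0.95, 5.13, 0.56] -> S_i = Random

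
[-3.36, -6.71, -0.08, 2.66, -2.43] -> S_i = Random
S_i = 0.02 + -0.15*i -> [0.02, -0.13, -0.28, -0.43, -0.58]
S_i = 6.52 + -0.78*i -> [6.52, 5.74, 4.96, 4.18, 3.4]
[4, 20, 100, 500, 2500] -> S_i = 4*5^i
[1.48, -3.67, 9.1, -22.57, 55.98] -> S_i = 1.48*(-2.48)^i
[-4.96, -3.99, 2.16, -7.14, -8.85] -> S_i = Random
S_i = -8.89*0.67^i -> [-8.89, -5.96, -3.99, -2.67, -1.79]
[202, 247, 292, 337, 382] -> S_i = 202 + 45*i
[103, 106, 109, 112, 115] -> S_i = 103 + 3*i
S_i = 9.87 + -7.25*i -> [9.87, 2.62, -4.63, -11.88, -19.13]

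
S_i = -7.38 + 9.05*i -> [-7.38, 1.67, 10.72, 19.77, 28.82]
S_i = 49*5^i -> [49, 245, 1225, 6125, 30625]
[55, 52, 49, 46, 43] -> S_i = 55 + -3*i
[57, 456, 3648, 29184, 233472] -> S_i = 57*8^i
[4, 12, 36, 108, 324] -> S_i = 4*3^i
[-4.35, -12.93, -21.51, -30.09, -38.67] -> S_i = -4.35 + -8.58*i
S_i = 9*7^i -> [9, 63, 441, 3087, 21609]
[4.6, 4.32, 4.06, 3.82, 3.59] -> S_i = 4.60*0.94^i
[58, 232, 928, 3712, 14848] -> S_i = 58*4^i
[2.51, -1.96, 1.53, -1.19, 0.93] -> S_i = 2.51*(-0.78)^i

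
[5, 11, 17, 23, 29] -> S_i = 5 + 6*i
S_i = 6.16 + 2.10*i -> [6.16, 8.26, 10.36, 12.46, 14.56]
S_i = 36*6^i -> [36, 216, 1296, 7776, 46656]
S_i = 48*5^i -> [48, 240, 1200, 6000, 30000]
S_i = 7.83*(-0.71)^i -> [7.83, -5.56, 3.95, -2.8, 1.99]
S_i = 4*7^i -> [4, 28, 196, 1372, 9604]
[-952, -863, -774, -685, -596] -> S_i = -952 + 89*i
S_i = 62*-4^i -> [62, -248, 992, -3968, 15872]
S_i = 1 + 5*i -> [1, 6, 11, 16, 21]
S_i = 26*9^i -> [26, 234, 2106, 18954, 170586]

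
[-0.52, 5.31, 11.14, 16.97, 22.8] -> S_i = -0.52 + 5.83*i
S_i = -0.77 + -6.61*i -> [-0.77, -7.38, -13.99, -20.6, -27.21]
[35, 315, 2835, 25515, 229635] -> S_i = 35*9^i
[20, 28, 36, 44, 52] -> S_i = 20 + 8*i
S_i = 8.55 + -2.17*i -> [8.55, 6.38, 4.21, 2.04, -0.13]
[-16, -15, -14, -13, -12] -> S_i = -16 + 1*i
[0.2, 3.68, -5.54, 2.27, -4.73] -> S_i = Random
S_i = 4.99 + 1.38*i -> [4.99, 6.37, 7.75, 9.13, 10.51]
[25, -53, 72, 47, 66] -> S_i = Random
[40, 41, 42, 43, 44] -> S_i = 40 + 1*i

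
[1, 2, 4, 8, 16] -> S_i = 1*2^i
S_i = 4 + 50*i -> [4, 54, 104, 154, 204]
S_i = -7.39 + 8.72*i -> [-7.39, 1.33, 10.05, 18.77, 27.49]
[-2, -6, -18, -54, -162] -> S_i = -2*3^i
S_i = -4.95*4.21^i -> [-4.95, -20.84, -87.73, -369.36, -1555.01]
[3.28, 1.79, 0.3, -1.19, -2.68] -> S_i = 3.28 + -1.49*i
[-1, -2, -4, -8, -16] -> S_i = -1*2^i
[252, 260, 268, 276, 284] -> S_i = 252 + 8*i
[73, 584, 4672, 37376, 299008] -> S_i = 73*8^i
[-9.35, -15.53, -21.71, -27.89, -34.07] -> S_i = -9.35 + -6.18*i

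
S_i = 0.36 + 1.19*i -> [0.36, 1.55, 2.74, 3.93, 5.12]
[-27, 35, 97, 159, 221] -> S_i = -27 + 62*i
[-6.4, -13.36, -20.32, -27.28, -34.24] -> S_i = -6.40 + -6.96*i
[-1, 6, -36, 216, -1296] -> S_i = -1*-6^i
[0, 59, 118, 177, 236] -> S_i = 0 + 59*i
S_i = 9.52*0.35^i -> [9.52, 3.33, 1.17, 0.41, 0.14]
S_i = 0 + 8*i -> [0, 8, 16, 24, 32]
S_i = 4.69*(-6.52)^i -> [4.69, -30.58, 199.37, -1299.92, 8475.46]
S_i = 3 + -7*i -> [3, -4, -11, -18, -25]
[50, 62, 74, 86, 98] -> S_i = 50 + 12*i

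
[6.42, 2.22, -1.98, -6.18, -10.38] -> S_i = 6.42 + -4.20*i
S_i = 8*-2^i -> [8, -16, 32, -64, 128]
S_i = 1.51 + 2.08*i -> [1.51, 3.59, 5.67, 7.75, 9.83]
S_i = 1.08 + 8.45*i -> [1.08, 9.53, 17.98, 26.43, 34.88]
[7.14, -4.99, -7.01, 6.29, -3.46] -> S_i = Random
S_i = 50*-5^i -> [50, -250, 1250, -6250, 31250]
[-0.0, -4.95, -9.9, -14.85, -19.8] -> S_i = -0.00 + -4.95*i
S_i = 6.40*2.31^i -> [6.4, 14.78, 34.15, 78.89, 182.23]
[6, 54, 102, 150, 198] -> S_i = 6 + 48*i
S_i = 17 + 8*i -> [17, 25, 33, 41, 49]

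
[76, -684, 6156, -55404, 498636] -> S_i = 76*-9^i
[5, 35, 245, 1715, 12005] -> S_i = 5*7^i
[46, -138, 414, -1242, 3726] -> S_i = 46*-3^i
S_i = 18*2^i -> [18, 36, 72, 144, 288]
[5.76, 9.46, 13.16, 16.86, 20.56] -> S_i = 5.76 + 3.70*i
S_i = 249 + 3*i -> [249, 252, 255, 258, 261]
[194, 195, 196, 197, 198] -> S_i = 194 + 1*i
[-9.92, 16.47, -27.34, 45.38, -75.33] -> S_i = -9.92*(-1.66)^i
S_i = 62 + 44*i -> [62, 106, 150, 194, 238]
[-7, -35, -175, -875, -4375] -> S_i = -7*5^i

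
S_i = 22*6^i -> [22, 132, 792, 4752, 28512]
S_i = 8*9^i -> [8, 72, 648, 5832, 52488]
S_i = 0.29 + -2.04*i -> [0.29, -1.75, -3.79, -5.83, -7.87]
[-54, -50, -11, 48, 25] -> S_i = Random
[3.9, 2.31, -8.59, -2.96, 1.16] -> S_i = Random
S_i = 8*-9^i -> [8, -72, 648, -5832, 52488]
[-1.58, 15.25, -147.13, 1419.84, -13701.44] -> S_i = -1.58*(-9.65)^i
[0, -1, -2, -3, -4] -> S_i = 0 + -1*i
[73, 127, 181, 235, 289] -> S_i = 73 + 54*i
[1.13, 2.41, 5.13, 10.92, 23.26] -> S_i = 1.13*2.13^i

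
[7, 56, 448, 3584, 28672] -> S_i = 7*8^i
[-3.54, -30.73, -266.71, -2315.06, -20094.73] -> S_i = -3.54*8.68^i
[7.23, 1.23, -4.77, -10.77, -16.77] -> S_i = 7.23 + -6.00*i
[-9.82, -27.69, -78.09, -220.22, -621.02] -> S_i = -9.82*2.82^i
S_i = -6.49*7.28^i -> [-6.49, -47.25, -343.96, -2504.03, -18229.31]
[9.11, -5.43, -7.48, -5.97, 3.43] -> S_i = Random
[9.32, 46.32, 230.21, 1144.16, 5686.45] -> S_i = 9.32*4.97^i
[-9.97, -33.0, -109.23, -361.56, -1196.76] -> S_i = -9.97*3.31^i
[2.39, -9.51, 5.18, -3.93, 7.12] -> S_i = Random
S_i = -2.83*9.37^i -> [-2.83, -26.52, -248.47, -2328.12, -21814.48]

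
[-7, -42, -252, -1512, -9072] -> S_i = -7*6^i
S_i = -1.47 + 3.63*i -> [-1.47, 2.16, 5.79, 9.42, 13.05]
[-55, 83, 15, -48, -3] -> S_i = Random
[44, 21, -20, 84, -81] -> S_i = Random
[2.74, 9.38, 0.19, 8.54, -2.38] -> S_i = Random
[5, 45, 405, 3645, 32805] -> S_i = 5*9^i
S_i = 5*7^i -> [5, 35, 245, 1715, 12005]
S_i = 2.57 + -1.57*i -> [2.57, 1.0, -0.57, -2.14, -3.71]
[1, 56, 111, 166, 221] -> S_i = 1 + 55*i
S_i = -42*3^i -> [-42, -126, -378, -1134, -3402]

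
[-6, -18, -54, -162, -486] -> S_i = -6*3^i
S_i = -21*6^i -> [-21, -126, -756, -4536, -27216]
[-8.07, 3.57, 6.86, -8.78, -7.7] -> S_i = Random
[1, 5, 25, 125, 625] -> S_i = 1*5^i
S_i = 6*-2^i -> [6, -12, 24, -48, 96]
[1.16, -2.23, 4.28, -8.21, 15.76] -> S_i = 1.16*(-1.92)^i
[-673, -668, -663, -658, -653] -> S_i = -673 + 5*i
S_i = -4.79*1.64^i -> [-4.79, -7.86, -12.88, -21.13, -34.65]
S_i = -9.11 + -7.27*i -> [-9.11, -16.38, -23.65, -30.92, -38.19]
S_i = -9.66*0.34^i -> [-9.66, -3.28, -1.12, -0.38, -0.13]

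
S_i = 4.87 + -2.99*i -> [4.87, 1.88, -1.11, -4.1, -7.09]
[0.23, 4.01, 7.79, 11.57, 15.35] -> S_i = 0.23 + 3.78*i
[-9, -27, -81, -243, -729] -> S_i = -9*3^i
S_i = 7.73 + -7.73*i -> [7.73, 0.0, -7.73, -15.46, -23.19]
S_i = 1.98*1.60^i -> [1.98, 3.17, 5.07, 8.11, 12.98]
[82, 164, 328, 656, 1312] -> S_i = 82*2^i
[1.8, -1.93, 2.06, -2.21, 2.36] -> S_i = 1.80*(-1.07)^i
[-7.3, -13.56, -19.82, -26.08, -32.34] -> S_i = -7.30 + -6.26*i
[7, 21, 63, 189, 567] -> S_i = 7*3^i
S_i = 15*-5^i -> [15, -75, 375, -1875, 9375]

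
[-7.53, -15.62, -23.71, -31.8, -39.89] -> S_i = -7.53 + -8.09*i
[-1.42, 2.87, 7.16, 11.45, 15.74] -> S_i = -1.42 + 4.29*i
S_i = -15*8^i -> [-15, -120, -960, -7680, -61440]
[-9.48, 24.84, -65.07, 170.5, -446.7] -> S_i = -9.48*(-2.62)^i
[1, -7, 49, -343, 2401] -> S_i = 1*-7^i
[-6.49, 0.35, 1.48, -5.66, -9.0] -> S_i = Random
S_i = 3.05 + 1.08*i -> [3.05, 4.13, 5.21, 6.29, 7.37]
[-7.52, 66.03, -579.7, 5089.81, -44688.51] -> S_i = -7.52*(-8.78)^i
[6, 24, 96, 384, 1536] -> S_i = 6*4^i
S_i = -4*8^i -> [-4, -32, -256, -2048, -16384]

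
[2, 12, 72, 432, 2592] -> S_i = 2*6^i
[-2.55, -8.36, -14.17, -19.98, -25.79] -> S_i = -2.55 + -5.81*i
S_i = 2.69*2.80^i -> [2.69, 7.53, 21.09, 59.05, 165.34]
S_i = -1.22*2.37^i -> [-1.22, -2.89, -6.85, -16.24, -38.49]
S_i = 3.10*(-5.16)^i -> [3.1, -16.0, 82.54, -425.9, 2197.66]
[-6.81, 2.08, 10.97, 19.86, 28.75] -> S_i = -6.81 + 8.89*i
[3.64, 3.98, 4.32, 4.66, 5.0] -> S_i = 3.64 + 0.34*i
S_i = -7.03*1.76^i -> [-7.03, -12.37, -21.78, -38.33, -67.45]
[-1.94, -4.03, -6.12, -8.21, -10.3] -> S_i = -1.94 + -2.09*i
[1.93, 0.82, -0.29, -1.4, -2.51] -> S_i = 1.93 + -1.11*i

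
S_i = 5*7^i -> [5, 35, 245, 1715, 12005]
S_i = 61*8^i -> [61, 488, 3904, 31232, 249856]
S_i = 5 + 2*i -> [5, 7, 9, 11, 13]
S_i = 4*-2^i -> [4, -8, 16, -32, 64]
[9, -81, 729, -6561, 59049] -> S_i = 9*-9^i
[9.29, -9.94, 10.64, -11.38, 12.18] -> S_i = 9.29*(-1.07)^i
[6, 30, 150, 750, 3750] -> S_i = 6*5^i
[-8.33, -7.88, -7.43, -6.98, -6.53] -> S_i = -8.33 + 0.45*i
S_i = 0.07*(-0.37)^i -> [0.07, -0.03, 0.01, -0.0, 0.0]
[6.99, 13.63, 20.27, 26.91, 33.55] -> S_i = 6.99 + 6.64*i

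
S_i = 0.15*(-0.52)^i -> [0.15, -0.08, 0.04, -0.02, 0.01]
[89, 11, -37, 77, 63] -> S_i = Random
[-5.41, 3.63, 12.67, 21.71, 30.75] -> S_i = -5.41 + 9.04*i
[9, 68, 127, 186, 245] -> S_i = 9 + 59*i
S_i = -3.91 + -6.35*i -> [-3.91, -10.26, -16.61, -22.96, -29.31]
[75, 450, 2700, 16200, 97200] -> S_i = 75*6^i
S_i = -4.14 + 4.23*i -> [-4.14, 0.09, 4.32, 8.55, 12.78]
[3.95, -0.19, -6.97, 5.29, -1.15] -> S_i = Random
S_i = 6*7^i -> [6, 42, 294, 2058, 14406]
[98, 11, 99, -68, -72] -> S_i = Random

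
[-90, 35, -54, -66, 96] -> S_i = Random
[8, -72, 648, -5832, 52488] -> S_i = 8*-9^i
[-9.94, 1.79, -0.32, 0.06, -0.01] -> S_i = -9.94*(-0.18)^i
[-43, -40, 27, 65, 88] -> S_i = Random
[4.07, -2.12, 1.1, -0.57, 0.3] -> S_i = 4.07*(-0.52)^i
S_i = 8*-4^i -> [8, -32, 128, -512, 2048]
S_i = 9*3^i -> [9, 27, 81, 243, 729]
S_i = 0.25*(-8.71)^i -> [0.25, -2.18, 18.97, -165.19, 1438.84]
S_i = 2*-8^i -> [2, -16, 128, -1024, 8192]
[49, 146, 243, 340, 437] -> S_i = 49 + 97*i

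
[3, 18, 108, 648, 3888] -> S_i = 3*6^i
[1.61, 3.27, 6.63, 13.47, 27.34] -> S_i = 1.61*2.03^i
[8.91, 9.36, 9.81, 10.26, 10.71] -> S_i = 8.91 + 0.45*i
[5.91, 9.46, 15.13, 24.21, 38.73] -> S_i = 5.91*1.60^i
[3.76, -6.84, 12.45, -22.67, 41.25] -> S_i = 3.76*(-1.82)^i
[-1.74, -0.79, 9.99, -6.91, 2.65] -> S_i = Random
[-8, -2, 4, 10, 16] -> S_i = -8 + 6*i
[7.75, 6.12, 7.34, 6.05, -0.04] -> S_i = Random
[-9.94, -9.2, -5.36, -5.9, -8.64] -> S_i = Random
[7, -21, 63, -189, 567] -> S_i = 7*-3^i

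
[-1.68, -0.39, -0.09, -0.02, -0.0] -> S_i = -1.68*0.23^i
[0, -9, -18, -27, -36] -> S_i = 0 + -9*i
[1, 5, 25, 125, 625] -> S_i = 1*5^i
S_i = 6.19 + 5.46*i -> [6.19, 11.65, 17.11, 22.57, 28.03]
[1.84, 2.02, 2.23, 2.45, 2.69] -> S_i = 1.84*1.10^i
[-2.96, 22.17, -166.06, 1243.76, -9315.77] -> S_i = -2.96*(-7.49)^i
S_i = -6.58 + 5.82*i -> [-6.58, -0.76, 5.06, 10.88, 16.7]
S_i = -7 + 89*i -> [-7, 82, 171, 260, 349]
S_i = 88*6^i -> [88, 528, 3168, 19008, 114048]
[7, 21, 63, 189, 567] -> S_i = 7*3^i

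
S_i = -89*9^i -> [-89, -801, -7209, -64881, -583929]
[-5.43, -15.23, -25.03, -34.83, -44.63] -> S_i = -5.43 + -9.80*i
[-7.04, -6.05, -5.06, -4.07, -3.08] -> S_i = -7.04 + 0.99*i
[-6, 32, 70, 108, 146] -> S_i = -6 + 38*i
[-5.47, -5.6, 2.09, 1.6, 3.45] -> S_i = Random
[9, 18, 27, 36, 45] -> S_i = 9 + 9*i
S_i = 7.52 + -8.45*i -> [7.52, -0.93, -9.38, -17.83, -26.28]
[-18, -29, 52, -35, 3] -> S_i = Random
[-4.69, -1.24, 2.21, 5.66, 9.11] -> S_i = -4.69 + 3.45*i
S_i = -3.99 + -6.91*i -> [-3.99, -10.9, -17.81, -24.72, -31.63]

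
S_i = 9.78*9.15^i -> [9.78, 89.49, 818.81, 7492.08, 68552.49]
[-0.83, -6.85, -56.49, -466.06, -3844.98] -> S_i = -0.83*8.25^i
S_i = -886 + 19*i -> [-886, -867, -848, -829, -810]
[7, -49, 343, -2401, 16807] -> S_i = 7*-7^i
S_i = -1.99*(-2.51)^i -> [-1.99, 4.99, -12.54, 31.47, -78.99]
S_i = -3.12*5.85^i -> [-3.12, -18.25, -106.77, -624.63, -3654.08]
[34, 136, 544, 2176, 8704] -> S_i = 34*4^i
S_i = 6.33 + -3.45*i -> [6.33, 2.88, -0.57, -4.02, -7.47]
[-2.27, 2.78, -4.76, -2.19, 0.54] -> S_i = Random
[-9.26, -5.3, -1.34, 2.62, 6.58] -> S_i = -9.26 + 3.96*i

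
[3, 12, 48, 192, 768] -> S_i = 3*4^i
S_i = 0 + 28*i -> [0, 28, 56, 84, 112]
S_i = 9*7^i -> [9, 63, 441, 3087, 21609]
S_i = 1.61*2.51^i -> [1.61, 4.04, 10.14, 25.46, 63.9]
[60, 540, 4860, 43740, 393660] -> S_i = 60*9^i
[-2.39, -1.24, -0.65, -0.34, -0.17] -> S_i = -2.39*0.52^i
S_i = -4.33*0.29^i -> [-4.33, -1.26, -0.36, -0.11, -0.03]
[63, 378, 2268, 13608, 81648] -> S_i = 63*6^i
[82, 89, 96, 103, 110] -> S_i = 82 + 7*i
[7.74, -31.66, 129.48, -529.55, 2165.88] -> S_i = 7.74*(-4.09)^i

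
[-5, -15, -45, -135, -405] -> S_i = -5*3^i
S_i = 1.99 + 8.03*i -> [1.99, 10.02, 18.05, 26.08, 34.11]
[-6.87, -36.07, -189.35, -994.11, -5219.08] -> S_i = -6.87*5.25^i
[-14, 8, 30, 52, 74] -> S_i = -14 + 22*i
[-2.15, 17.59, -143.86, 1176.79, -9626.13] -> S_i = -2.15*(-8.18)^i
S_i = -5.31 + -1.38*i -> [-5.31, -6.69, -8.07, -9.45, -10.83]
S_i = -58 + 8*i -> [-58, -50, -42, -34, -26]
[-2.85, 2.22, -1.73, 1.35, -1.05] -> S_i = -2.85*(-0.78)^i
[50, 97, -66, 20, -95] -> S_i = Random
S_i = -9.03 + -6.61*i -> [-9.03, -15.64, -22.25, -28.86, -35.47]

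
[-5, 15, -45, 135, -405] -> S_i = -5*-3^i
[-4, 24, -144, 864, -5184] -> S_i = -4*-6^i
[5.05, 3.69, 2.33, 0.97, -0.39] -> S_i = 5.05 + -1.36*i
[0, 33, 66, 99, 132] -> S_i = 0 + 33*i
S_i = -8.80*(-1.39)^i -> [-8.8, 12.23, -17.0, 23.63, -32.85]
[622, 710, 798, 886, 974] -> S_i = 622 + 88*i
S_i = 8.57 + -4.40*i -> [8.57, 4.17, -0.23, -4.63, -9.03]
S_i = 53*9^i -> [53, 477, 4293, 38637, 347733]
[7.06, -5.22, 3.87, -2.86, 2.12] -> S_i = 7.06*(-0.74)^i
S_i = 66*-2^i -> [66, -132, 264, -528, 1056]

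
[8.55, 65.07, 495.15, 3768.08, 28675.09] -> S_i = 8.55*7.61^i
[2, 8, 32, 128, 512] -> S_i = 2*4^i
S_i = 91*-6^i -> [91, -546, 3276, -19656, 117936]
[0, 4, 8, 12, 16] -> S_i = 0 + 4*i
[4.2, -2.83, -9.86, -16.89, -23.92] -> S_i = 4.20 + -7.03*i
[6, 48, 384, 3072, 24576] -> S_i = 6*8^i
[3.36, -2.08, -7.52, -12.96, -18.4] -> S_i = 3.36 + -5.44*i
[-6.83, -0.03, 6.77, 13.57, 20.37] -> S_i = -6.83 + 6.80*i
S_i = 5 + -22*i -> [5, -17, -39, -61, -83]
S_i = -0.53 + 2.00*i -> [-0.53, 1.47, 3.47, 5.47, 7.47]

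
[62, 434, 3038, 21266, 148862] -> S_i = 62*7^i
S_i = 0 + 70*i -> [0, 70, 140, 210, 280]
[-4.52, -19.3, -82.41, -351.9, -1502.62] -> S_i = -4.52*4.27^i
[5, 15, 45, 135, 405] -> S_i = 5*3^i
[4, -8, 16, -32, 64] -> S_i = 4*-2^i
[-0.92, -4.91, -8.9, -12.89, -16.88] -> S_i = -0.92 + -3.99*i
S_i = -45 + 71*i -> [-45, 26, 97, 168, 239]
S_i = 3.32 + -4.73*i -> [3.32, -1.41, -6.14, -10.87, -15.6]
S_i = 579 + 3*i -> [579, 582, 585, 588, 591]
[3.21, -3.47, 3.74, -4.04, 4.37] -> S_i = 3.21*(-1.08)^i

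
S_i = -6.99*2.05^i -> [-6.99, -14.33, -29.38, -60.22, -123.45]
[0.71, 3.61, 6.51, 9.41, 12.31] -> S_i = 0.71 + 2.90*i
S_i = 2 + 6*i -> [2, 8, 14, 20, 26]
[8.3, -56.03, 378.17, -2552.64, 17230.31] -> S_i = 8.30*(-6.75)^i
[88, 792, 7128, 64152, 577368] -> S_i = 88*9^i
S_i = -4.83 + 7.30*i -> [-4.83, 2.47, 9.77, 17.07, 24.37]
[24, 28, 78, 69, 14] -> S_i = Random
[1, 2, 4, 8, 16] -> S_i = 1*2^i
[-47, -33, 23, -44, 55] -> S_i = Random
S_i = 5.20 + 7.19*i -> [5.2, 12.39, 19.58, 26.77, 33.96]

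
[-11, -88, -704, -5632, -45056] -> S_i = -11*8^i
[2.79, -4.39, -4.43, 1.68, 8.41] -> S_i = Random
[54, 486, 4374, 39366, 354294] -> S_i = 54*9^i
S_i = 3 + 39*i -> [3, 42, 81, 120, 159]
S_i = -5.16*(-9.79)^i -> [-5.16, 50.52, -494.56, 4841.7, -47400.23]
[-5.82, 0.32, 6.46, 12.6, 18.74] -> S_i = -5.82 + 6.14*i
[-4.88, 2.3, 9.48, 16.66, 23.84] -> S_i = -4.88 + 7.18*i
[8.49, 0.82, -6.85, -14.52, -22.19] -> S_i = 8.49 + -7.67*i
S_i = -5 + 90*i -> [-5, 85, 175, 265, 355]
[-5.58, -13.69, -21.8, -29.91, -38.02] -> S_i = -5.58 + -8.11*i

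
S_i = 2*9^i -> [2, 18, 162, 1458, 13122]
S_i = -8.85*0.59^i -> [-8.85, -5.22, -3.08, -1.82, -1.07]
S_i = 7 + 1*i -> [7, 8, 9, 10, 11]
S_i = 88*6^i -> [88, 528, 3168, 19008, 114048]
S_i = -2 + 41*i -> [-2, 39, 80, 121, 162]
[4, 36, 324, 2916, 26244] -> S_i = 4*9^i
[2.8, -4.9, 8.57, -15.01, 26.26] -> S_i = 2.80*(-1.75)^i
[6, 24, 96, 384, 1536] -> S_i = 6*4^i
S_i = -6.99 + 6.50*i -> [-6.99, -0.49, 6.01, 12.51, 19.01]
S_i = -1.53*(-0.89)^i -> [-1.53, 1.36, -1.21, 1.08, -0.96]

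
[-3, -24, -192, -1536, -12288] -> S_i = -3*8^i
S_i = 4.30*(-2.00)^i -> [4.3, -8.6, 17.2, -34.4, 68.8]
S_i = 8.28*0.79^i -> [8.28, 6.54, 5.17, 4.08, 3.23]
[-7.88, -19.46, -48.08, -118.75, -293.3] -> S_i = -7.88*2.47^i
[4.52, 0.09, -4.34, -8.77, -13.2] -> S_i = 4.52 + -4.43*i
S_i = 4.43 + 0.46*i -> [4.43, 4.89, 5.35, 5.81, 6.27]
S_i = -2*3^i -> [-2, -6, -18, -54, -162]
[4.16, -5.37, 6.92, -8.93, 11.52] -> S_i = 4.16*(-1.29)^i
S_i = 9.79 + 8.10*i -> [9.79, 17.89, 25.99, 34.09, 42.19]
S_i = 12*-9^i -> [12, -108, 972, -8748, 78732]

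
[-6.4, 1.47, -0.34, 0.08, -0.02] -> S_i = -6.40*(-0.23)^i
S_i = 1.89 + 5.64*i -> [1.89, 7.53, 13.17, 18.81, 24.45]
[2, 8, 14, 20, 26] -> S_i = 2 + 6*i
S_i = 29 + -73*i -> [29, -44, -117, -190, -263]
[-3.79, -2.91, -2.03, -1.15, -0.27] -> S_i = -3.79 + 0.88*i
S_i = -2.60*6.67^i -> [-2.6, -17.34, -115.67, -771.53, -5146.08]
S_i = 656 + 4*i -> [656, 660, 664, 668, 672]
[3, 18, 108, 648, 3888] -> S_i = 3*6^i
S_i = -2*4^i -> [-2, -8, -32, -128, -512]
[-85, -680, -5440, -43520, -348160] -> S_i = -85*8^i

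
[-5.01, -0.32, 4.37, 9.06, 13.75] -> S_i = -5.01 + 4.69*i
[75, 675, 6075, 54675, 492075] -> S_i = 75*9^i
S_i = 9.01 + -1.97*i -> [9.01, 7.04, 5.07, 3.1, 1.13]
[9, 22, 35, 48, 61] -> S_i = 9 + 13*i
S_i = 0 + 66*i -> [0, 66, 132, 198, 264]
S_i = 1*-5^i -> [1, -5, 25, -125, 625]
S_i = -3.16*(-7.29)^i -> [-3.16, 23.04, -167.94, 1224.25, -8924.77]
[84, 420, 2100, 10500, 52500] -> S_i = 84*5^i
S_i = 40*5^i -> [40, 200, 1000, 5000, 25000]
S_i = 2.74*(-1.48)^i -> [2.74, -4.06, 6.0, -8.88, 13.15]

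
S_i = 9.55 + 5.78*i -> [9.55, 15.33, 21.11, 26.89, 32.67]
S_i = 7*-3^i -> [7, -21, 63, -189, 567]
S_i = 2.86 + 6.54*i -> [2.86, 9.4, 15.94, 22.48, 29.02]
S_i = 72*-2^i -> [72, -144, 288, -576, 1152]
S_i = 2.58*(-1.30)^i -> [2.58, -3.35, 4.36, -5.67, 7.37]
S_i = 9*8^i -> [9, 72, 576, 4608, 36864]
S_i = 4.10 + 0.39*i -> [4.1, 4.49, 4.88, 5.27, 5.66]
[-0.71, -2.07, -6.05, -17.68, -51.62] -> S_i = -0.71*2.92^i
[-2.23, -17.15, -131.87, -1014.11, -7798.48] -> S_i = -2.23*7.69^i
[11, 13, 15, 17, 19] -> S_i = 11 + 2*i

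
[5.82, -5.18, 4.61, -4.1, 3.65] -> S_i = 5.82*(-0.89)^i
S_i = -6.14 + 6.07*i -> [-6.14, -0.07, 6.0, 12.07, 18.14]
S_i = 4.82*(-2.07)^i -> [4.82, -9.98, 20.65, -42.75, 88.5]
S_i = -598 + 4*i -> [-598, -594, -590, -586, -582]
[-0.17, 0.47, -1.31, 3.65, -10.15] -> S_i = -0.17*(-2.78)^i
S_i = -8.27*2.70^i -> [-8.27, -22.33, -60.29, -162.78, -439.5]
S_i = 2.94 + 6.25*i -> [2.94, 9.19, 15.44, 21.69, 27.94]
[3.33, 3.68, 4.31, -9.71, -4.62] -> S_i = Random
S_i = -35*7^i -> [-35, -245, -1715, -12005, -84035]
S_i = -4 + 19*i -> [-4, 15, 34, 53, 72]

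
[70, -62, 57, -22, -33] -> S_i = Random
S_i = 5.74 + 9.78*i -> [5.74, 15.52, 25.3, 35.08, 44.86]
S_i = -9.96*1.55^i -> [-9.96, -15.44, -23.93, -37.09, -57.49]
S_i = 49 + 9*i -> [49, 58, 67, 76, 85]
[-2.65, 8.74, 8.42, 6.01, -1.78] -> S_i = Random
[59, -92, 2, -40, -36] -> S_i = Random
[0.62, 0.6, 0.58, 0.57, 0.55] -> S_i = 0.62*0.97^i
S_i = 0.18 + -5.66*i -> [0.18, -5.48, -11.14, -16.8, -22.46]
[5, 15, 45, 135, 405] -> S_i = 5*3^i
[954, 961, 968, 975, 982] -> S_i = 954 + 7*i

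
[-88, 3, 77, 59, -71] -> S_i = Random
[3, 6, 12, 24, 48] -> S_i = 3*2^i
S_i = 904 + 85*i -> [904, 989, 1074, 1159, 1244]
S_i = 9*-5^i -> [9, -45, 225, -1125, 5625]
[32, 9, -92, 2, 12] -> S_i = Random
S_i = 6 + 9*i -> [6, 15, 24, 33, 42]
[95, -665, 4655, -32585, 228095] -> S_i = 95*-7^i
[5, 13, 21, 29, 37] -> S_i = 5 + 8*i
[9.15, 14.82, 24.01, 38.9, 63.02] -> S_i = 9.15*1.62^i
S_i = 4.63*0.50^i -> [4.63, 2.32, 1.16, 0.58, 0.29]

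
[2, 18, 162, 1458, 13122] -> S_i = 2*9^i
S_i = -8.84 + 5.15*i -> [-8.84, -3.69, 1.46, 6.61, 11.76]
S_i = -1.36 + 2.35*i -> [-1.36, 0.99, 3.34, 5.69, 8.04]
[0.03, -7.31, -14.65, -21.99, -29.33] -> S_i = 0.03 + -7.34*i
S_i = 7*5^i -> [7, 35, 175, 875, 4375]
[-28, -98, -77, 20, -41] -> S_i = Random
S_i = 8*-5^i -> [8, -40, 200, -1000, 5000]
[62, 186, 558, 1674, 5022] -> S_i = 62*3^i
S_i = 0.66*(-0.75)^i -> [0.66, -0.5, 0.37, -0.28, 0.21]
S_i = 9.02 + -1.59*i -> [9.02, 7.43, 5.84, 4.25, 2.66]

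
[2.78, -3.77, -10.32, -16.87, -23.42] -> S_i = 2.78 + -6.55*i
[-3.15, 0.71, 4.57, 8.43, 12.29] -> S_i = -3.15 + 3.86*i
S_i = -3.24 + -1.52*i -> [-3.24, -4.76, -6.28, -7.8, -9.32]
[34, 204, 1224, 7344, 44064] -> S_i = 34*6^i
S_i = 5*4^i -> [5, 20, 80, 320, 1280]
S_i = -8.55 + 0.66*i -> [-8.55, -7.89, -7.23, -6.57, -5.91]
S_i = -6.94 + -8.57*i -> [-6.94, -15.51, -24.08, -32.65, -41.22]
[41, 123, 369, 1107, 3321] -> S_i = 41*3^i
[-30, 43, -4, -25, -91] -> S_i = Random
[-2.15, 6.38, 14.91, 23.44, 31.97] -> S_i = -2.15 + 8.53*i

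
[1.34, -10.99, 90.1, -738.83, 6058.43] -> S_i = 1.34*(-8.20)^i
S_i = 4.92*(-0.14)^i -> [4.92, -0.69, 0.1, -0.01, 0.0]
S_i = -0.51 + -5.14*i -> [-0.51, -5.65, -10.79, -15.93, -21.07]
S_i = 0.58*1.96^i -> [0.58, 1.14, 2.23, 4.37, 8.56]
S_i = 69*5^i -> [69, 345, 1725, 8625, 43125]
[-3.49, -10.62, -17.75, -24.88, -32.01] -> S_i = -3.49 + -7.13*i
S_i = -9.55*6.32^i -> [-9.55, -60.36, -381.45, -2410.76, -15236.03]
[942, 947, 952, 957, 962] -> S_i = 942 + 5*i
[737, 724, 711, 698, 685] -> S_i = 737 + -13*i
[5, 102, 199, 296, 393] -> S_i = 5 + 97*i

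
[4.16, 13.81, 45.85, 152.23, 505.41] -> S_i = 4.16*3.32^i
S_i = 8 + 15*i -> [8, 23, 38, 53, 68]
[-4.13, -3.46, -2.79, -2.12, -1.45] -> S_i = -4.13 + 0.67*i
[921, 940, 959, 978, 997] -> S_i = 921 + 19*i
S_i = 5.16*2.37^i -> [5.16, 12.23, 28.98, 68.69, 162.8]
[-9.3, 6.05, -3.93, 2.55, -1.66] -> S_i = -9.30*(-0.65)^i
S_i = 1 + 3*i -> [1, 4, 7, 10, 13]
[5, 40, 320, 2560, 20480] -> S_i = 5*8^i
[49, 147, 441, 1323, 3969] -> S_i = 49*3^i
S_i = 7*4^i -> [7, 28, 112, 448, 1792]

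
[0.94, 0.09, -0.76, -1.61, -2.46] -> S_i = 0.94 + -0.85*i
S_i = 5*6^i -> [5, 30, 180, 1080, 6480]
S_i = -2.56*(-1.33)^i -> [-2.56, 3.4, -4.53, 6.02, -8.01]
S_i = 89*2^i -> [89, 178, 356, 712, 1424]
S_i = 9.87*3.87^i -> [9.87, 38.2, 147.82, 572.07, 2213.92]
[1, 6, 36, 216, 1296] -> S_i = 1*6^i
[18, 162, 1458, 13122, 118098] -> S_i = 18*9^i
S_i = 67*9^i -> [67, 603, 5427, 48843, 439587]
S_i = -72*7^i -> [-72, -504, -3528, -24696, -172872]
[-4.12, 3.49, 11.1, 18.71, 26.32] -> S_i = -4.12 + 7.61*i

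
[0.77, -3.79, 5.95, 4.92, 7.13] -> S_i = Random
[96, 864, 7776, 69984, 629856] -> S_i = 96*9^i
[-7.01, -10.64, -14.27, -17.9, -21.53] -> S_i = -7.01 + -3.63*i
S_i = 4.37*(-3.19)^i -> [4.37, -13.94, 44.47, -141.86, 452.53]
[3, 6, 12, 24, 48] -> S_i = 3*2^i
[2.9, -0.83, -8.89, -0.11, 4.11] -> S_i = Random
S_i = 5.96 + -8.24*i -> [5.96, -2.28, -10.52, -18.76, -27.0]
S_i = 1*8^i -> [1, 8, 64, 512, 4096]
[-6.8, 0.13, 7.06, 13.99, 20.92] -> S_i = -6.80 + 6.93*i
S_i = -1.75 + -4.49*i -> [-1.75, -6.24, -10.73, -15.22, -19.71]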